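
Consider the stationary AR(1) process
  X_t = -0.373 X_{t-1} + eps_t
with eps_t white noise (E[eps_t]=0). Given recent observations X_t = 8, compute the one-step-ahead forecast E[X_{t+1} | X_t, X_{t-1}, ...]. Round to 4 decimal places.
E[X_{t+1} \mid \mathcal F_t] = -2.9840

For an AR(p) model X_t = c + sum_i phi_i X_{t-i} + eps_t, the
one-step-ahead conditional mean is
  E[X_{t+1} | X_t, ...] = c + sum_i phi_i X_{t+1-i}.
Substitute known values:
  E[X_{t+1} | ...] = (-0.373) * (8)
                   = -2.9840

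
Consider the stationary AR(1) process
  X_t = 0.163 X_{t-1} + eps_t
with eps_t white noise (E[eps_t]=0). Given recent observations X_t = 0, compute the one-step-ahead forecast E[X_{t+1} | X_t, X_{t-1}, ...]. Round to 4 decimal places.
E[X_{t+1} \mid \mathcal F_t] = 0.0000

For an AR(p) model X_t = c + sum_i phi_i X_{t-i} + eps_t, the
one-step-ahead conditional mean is
  E[X_{t+1} | X_t, ...] = c + sum_i phi_i X_{t+1-i}.
Substitute known values:
  E[X_{t+1} | ...] = (0.163) * (0)
                   = 0.0000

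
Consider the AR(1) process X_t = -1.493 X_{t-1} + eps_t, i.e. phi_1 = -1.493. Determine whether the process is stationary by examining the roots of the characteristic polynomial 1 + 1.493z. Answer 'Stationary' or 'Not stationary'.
\text{Not stationary}

The AR(p) characteristic polynomial is P(z) = 1 + 1.493z.
Stationarity requires all roots to lie outside the unit circle, i.e. |z| > 1 for every root.
This is linear in z: 1 + (1.493) z = 0  =>  z = -1/(1.493) = -0.669792,  |z| = 0.669792.
Moduli of all roots: 0.6698.
All moduli strictly greater than 1? No.
Verdict: Not stationary.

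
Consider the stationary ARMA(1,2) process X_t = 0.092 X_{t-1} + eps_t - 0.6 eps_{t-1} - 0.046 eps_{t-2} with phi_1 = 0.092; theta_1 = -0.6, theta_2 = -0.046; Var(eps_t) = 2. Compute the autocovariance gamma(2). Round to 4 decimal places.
\gamma(2) = -0.1767

Multiply the model equation by X_{t-k} and take expectations. With theta_0 = psi_0 = 1 and psi_j the MA(infinity) weights, this gives
  gamma(k) - sum_i phi_i gamma(k-i) = c_k,
  c_k = sigma^2 * sum_{j=k..q} theta_j psi_{j-k}   (c_k = 0 for k > q),
using gamma(-m) = gamma(m).
psi-weights needed (psi_j = theta_j + sum_i phi_i psi_{j-i}):
  psi_1 = theta_1 + phi_1 = -0.6 + (0.092) = -0.508
  psi_2 = theta_2 + phi_1 psi_1 = -0.046 + (0.092)(-0.508) = -0.092736
Right-hand sides:
  c_0 = sigma^2 (1 + theta_1 psi_1 + theta_2 psi_2) = 2 * (1 + (-0.6)(-0.508) + (-0.046)(-0.092736)) = 2 * 1.309066 = 2.618132
  c_1 = sigma^2 (theta_1 + theta_2 psi_1) = 2 * (-0.6 + (-0.046)(-0.508)) = -1.153264
  c_2 = sigma^2 theta_2 = 2 * (-0.046) = -0.092
Equations for k = 0 and k = 1 (AR order 1):
  gamma(0) = phi_1 gamma(1) + c_0
  gamma(1) = phi_1 gamma(0) + c_1
Substituting the second into the first: gamma(0) (1 - phi_1^2) = c_0 + phi_1 c_1, so
  gamma(0) = (c_0 + phi_1 c_1) / (1 - phi_1^2) = (2.618132 + (0.092)(-1.153264)) / (1 - (0.092)^2) = 2.512031 / 0.991536 = 2.533475.
  gamma(1) = phi_1 gamma(0) + c_1 = (0.092)(2.533475) + (-1.153264) = -0.920184.
For k = 2: gamma(2) = phi_1 gamma(1) + c_2
  = (0.092)(-0.920184) + (-0.092) = -0.176657.
Therefore gamma(2) = -0.1767 (to 4 decimal places).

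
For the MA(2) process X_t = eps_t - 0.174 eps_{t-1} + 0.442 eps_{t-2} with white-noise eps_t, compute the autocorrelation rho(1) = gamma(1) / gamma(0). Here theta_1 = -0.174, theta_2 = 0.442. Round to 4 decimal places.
\rho(1) = -0.2047

For an MA(q) process with theta_0 = 1, the autocovariance is
  gamma(k) = sigma^2 * sum_{i=0..q-k} theta_i * theta_{i+k},
and rho(k) = gamma(k) / gamma(0). Sigma^2 cancels.
  numerator   = (1)*(-0.174) + (-0.174)*(0.442) = -0.250908.
  denominator = (1)^2 + (-0.174)^2 + (0.442)^2 = 1.22564.
  rho(1) = -0.250908 / 1.22564 = -0.2047.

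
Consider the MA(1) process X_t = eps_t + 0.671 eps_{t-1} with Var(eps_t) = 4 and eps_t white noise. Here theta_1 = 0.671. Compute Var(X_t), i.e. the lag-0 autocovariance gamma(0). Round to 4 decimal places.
\gamma(0) = 5.8010

For an MA(q) process X_t = eps_t + sum_i theta_i eps_{t-i} with
Var(eps_t) = sigma^2, the variance is
  gamma(0) = sigma^2 * (1 + sum_i theta_i^2).
  sum_i theta_i^2 = (0.671)^2 = 0.450241.
  gamma(0) = 4 * (1 + 0.450241) = 4 * 1.450241 = 5.800964, which rounds to 5.8010.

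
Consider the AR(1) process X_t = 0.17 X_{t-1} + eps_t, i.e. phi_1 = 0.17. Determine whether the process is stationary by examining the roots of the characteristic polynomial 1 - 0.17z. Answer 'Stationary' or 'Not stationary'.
\text{Stationary}

The AR(p) characteristic polynomial is P(z) = 1 - 0.17z.
Stationarity requires all roots to lie outside the unit circle, i.e. |z| > 1 for every root.
This is linear in z: 1 + (-0.17) z = 0  =>  z = -1/(-0.17) = 5.882353,  |z| = 5.882353.
Moduli of all roots: 5.8824.
All moduli strictly greater than 1? Yes.
Verdict: Stationary.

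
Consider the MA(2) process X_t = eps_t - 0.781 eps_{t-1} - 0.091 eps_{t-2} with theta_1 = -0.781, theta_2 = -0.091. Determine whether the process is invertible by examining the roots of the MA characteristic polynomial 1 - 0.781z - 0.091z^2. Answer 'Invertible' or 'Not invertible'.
\text{Invertible}

The MA(q) characteristic polynomial is P(z) = 1 - 0.781z - 0.091z^2.
Invertibility requires all roots to lie outside the unit circle, i.e. |z| > 1 for every root.
Set 1 + (-0.781) z + (-0.091) z^2 = 0, i.e. a z^2 + b z + c = 0 with a = -0.091, b = -0.781, c = 1.
Discriminant D = b^2 - 4ac = (-0.781)^2 - 4*(-0.091)*1 = 0.609961 - (-0.364) = 0.973961.
D >= 0, so the roots are real: z = (-b +/- sqrt(D)) / (2a) = (0.781 +/- 0.986895) / (-0.182).
  z_1 = (0.781 + 0.986895) / (-0.182) = -9.7137,   |z_1| = 9.7137.
  z_2 = (0.781 - 0.986895) / (-0.182) = 1.1313,   |z_2| = 1.1313.
Moduli of all roots: 9.7137, 1.1313.
All moduli strictly greater than 1? Yes.
Verdict: Invertible.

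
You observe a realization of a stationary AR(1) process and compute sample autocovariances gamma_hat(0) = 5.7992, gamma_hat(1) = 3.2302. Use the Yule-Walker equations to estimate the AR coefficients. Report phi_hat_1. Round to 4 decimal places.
\hat\phi_{1} = 0.5570

The Yule-Walker equations for an AR(p) process read, in matrix form,
  Gamma_p phi = r_p,   with   (Gamma_p)_{ij} = gamma(|i - j|),
                       (r_p)_i = gamma(i),   i,j = 1..p.
Substitute the sample gammas (Toeplitz matrix and right-hand side of size 1):
  Gamma_p = [[5.7992]]
  r_p     = [3.2302]
With p = 1 this is the single equation gamma(0) phi_1 = gamma(1):
  phi_hat_1 = gamma(1) / gamma(0) = 3.2302 / 5.7992 = 0.5570.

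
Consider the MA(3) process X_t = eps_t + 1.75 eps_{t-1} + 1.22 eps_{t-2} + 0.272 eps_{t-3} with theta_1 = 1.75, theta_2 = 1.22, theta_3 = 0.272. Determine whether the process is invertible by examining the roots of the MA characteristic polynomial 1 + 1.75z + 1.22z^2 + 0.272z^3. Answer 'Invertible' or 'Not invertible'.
\text{Invertible}

The MA(q) characteristic polynomial is P(z) = 1 + 1.75z + 1.22z^2 + 0.272z^3.
Invertibility requires all roots to lie outside the unit circle, i.e. |z| > 1 for every root.
Degree 3: look for a simple real root z0 first, then factor out (1 - z/z0) and solve the remaining quadratic.
Testing z0 = -2.5: P(-2.5) = 1 + (1.75)(-2.5) + (1.22)(-2.5)^2 + (0.272)(-2.5)^3
  = 1 + (-4.375) + (7.625) + (-4.25) = 0.  So z_0 = -2.5 is a root, |z_0| = 2.5.
Divide out the factor (1 + 0.4 z) = (1 - z/z0) (since 1/z0 = -0.4):
  P(z) = (1 + 0.4 z)(1 + (1.35) z + (0.68) z^2)
  [check: z-coef 1.35 - (-0.4) = 1.75; z^2-coef 0.68 - (-0.4)(1.35) = 1.22; z^3-coef -(-0.4)(0.68) = 0.272.]
Remaining roots from the quadratic factor 1 + (1.35) z + (0.68) z^2:
  Set 1 + (1.35) z + (0.68) z^2 = 0, i.e. a z^2 + b z + c = 0 with a = 0.68, b = 1.35, c = 1.
  Discriminant D = b^2 - 4ac = (1.35)^2 - 4*(0.68)*1 = 1.8225 - (2.72) = -0.8975.
  D < 0, so the roots are the complex-conjugate pair z = (-b +/- i sqrt(-D)) / (2a) = -0.9926 +/- 0.6966i.
  For a conjugate pair |z|^2 = z * conj(z) = (product of roots) = c/a = 1/(0.68) = 1.470588, so |z| = sqrt(1.470588) = 1.2127 for both roots.
Moduli of all roots: 2.5000, 1.2127, 1.2127.
All moduli strictly greater than 1? Yes.
Verdict: Invertible.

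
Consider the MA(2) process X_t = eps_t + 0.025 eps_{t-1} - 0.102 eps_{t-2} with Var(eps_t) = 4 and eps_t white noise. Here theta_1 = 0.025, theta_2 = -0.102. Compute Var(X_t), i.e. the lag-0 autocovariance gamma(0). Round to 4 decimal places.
\gamma(0) = 4.0441

For an MA(q) process X_t = eps_t + sum_i theta_i eps_{t-i} with
Var(eps_t) = sigma^2, the variance is
  gamma(0) = sigma^2 * (1 + sum_i theta_i^2).
  sum_i theta_i^2 = (0.025)^2 + (-0.102)^2 = 0.000625 + 0.010404 = 0.011029.
  gamma(0) = 4 * (1 + 0.011029) = 4 * 1.011029 = 4.044116, which rounds to 4.0441.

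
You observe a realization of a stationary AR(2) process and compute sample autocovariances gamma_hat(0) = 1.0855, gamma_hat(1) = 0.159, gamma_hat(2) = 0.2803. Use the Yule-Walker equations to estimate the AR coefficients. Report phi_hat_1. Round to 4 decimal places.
\hat\phi_{1} = 0.1110

The Yule-Walker equations for an AR(p) process read, in matrix form,
  Gamma_p phi = r_p,   with   (Gamma_p)_{ij} = gamma(|i - j|),
                       (r_p)_i = gamma(i),   i,j = 1..p.
Substitute the sample gammas (Toeplitz matrix and right-hand side of size 2):
  Gamma_p = [[1.0855, 0.159], [0.159, 1.0855]]
  r_p     = [0.159, 0.2803]
Written out:
  1.0855 phi_1 + 0.159 phi_2 = 0.159
  0.159 phi_1 + 1.0855 phi_2 = 0.2803
Solve by Cramer's rule:
  det = gamma(0)^2 - gamma(1)^2 = (1.0855)^2 - (0.159)^2 = 1.17831025 - 0.025281 = 1.15302925
  phi_hat_1 = [gamma(1) gamma(0) - gamma(1) gamma(2)] / det = [(0.159)(1.0855) - (0.159)(0.2803)] / 1.15302925 = 0.1280268 / 1.15302925 = 0.111
  phi_hat_2 = [gamma(0) gamma(2) - gamma(1)^2] / det = [(1.0855)(0.2803) - (0.159)^2] / 1.15302925 = 0.27898465 / 1.15302925 = 0.242
So phi_hat = [0.1110, 0.2420].
Therefore phi_hat_1 = 0.1110.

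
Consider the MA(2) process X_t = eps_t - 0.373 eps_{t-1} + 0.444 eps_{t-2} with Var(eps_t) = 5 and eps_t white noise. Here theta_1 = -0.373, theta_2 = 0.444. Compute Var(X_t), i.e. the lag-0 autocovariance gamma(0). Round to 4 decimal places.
\gamma(0) = 6.6813

For an MA(q) process X_t = eps_t + sum_i theta_i eps_{t-i} with
Var(eps_t) = sigma^2, the variance is
  gamma(0) = sigma^2 * (1 + sum_i theta_i^2).
  sum_i theta_i^2 = (-0.373)^2 + (0.444)^2 = 0.139129 + 0.197136 = 0.336265.
  gamma(0) = 5 * (1 + 0.336265) = 5 * 1.336265 = 6.681325, which rounds to 6.6813.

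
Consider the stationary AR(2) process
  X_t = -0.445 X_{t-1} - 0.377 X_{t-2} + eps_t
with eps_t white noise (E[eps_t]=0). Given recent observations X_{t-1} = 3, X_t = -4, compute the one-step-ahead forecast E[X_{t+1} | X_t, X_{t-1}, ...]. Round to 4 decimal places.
E[X_{t+1} \mid \mathcal F_t] = 0.6490

For an AR(p) model X_t = c + sum_i phi_i X_{t-i} + eps_t, the
one-step-ahead conditional mean is
  E[X_{t+1} | X_t, ...] = c + sum_i phi_i X_{t+1-i}.
Substitute known values:
  E[X_{t+1} | ...] = (-0.445) * (-4) + (-0.377) * (3)
                   = 0.6490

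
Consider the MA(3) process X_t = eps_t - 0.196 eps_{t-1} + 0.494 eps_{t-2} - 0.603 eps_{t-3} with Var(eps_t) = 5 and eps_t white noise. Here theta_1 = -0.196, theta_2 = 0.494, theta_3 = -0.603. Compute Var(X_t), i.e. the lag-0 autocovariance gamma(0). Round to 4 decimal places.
\gamma(0) = 8.2303

For an MA(q) process X_t = eps_t + sum_i theta_i eps_{t-i} with
Var(eps_t) = sigma^2, the variance is
  gamma(0) = sigma^2 * (1 + sum_i theta_i^2).
  sum_i theta_i^2 = (-0.196)^2 + (0.494)^2 + (-0.603)^2 = 0.038416 + 0.244036 + 0.363609 = 0.646061.
  gamma(0) = 5 * (1 + 0.646061) = 5 * 1.646061 = 8.230305, which rounds to 8.2303.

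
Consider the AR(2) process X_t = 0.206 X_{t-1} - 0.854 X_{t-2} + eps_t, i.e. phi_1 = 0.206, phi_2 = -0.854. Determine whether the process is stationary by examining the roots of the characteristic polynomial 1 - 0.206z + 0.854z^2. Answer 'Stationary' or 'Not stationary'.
\text{Stationary}

The AR(p) characteristic polynomial is P(z) = 1 - 0.206z + 0.854z^2.
Stationarity requires all roots to lie outside the unit circle, i.e. |z| > 1 for every root.
Set 1 + (-0.206) z + (0.854) z^2 = 0, i.e. a z^2 + b z + c = 0 with a = 0.854, b = -0.206, c = 1.
Discriminant D = b^2 - 4ac = (-0.206)^2 - 4*(0.854)*1 = 0.042436 - (3.416) = -3.373564.
D < 0, so the roots are the complex-conjugate pair z = (-b +/- i sqrt(-D)) / (2a) = 0.1206 +/- 1.0754i.
For a conjugate pair |z|^2 = z * conj(z) = (product of roots) = c/a = 1/(0.854) = 1.17096, so |z| = sqrt(1.17096) = 1.0821 for both roots.
Moduli of all roots: 1.0821, 1.0821.
All moduli strictly greater than 1? Yes.
Verdict: Stationary.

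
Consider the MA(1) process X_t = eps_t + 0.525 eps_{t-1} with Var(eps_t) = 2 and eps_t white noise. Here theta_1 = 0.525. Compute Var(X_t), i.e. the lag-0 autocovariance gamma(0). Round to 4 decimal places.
\gamma(0) = 2.5513

For an MA(q) process X_t = eps_t + sum_i theta_i eps_{t-i} with
Var(eps_t) = sigma^2, the variance is
  gamma(0) = sigma^2 * (1 + sum_i theta_i^2).
  sum_i theta_i^2 = (0.525)^2 = 0.275625.
  gamma(0) = 2 * (1 + 0.275625) = 2 * 1.275625 = 2.55125, which rounds to 2.5513.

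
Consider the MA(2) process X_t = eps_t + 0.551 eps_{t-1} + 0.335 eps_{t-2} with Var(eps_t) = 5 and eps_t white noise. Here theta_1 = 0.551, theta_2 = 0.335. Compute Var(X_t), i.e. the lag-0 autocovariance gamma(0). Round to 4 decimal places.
\gamma(0) = 7.0791

For an MA(q) process X_t = eps_t + sum_i theta_i eps_{t-i} with
Var(eps_t) = sigma^2, the variance is
  gamma(0) = sigma^2 * (1 + sum_i theta_i^2).
  sum_i theta_i^2 = (0.551)^2 + (0.335)^2 = 0.303601 + 0.112225 = 0.415826.
  gamma(0) = 5 * (1 + 0.415826) = 5 * 1.415826 = 7.07913, which rounds to 7.0791.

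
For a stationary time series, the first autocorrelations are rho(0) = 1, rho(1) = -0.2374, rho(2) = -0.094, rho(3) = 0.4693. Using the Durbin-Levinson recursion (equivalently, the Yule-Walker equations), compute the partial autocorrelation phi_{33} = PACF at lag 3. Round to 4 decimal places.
\phi_{33} = 0.4410

The PACF at lag k is phi_{kk}, the last component of the solution
to the Yule-Walker system G_k phi = r_k where
  (G_k)_{ij} = rho(|i - j|), (r_k)_i = rho(i), i,j = 1..k.
Equivalently, Durbin-Levinson gives phi_{kk} iteratively:
  phi_{11} = rho(1)
  phi_{kk} = [rho(k) - sum_{j=1..k-1} phi_{k-1,j} rho(k-j)]
            / [1 - sum_{j=1..k-1} phi_{k-1,j} rho(j)],
  phi_{k,j} = phi_{k-1,j} - phi_{kk} phi_{k-1,k-j},  j = 1..k-1.
Step k = 1:
  phi_11 = rho(1) = -0.2374.
Step k = 2:
  phi_22 = [rho(2) - phi_11 rho(1)] / [1 - phi_11 rho(1)] = [-0.094 - (-0.2374)(-0.2374)] / [1 - (-0.2374)(-0.2374)]
         = -0.15035876 / 0.94364124 = -0.159339.
  Update: phi_21 = phi_11 - phi_22 phi_11 = -0.2374 - (-0.159339)(-0.2374) = -0.275227.
Step k = 3:
  phi_33 = [rho(3) - phi_21 rho(2) - phi_22 rho(1)] / [1 - phi_21 rho(1) - phi_22 rho(2)]
    numerator   = 0.4693 - (-0.275227)(-0.094) - (-0.159339)(-0.2374) = 0.4056016
    denominator = 1 - (-0.275227)(-0.2374) - (-0.159339)(-0.094) = 0.91968324
  phi_33 = 0.4056016 / 0.91968324 = 0.441.
Therefore phi_{33} = 0.4410.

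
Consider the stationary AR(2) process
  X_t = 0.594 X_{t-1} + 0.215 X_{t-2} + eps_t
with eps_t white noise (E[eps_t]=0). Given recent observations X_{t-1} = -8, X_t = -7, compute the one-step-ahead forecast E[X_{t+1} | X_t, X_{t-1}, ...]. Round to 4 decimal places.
E[X_{t+1} \mid \mathcal F_t] = -5.8780

For an AR(p) model X_t = c + sum_i phi_i X_{t-i} + eps_t, the
one-step-ahead conditional mean is
  E[X_{t+1} | X_t, ...] = c + sum_i phi_i X_{t+1-i}.
Substitute known values:
  E[X_{t+1} | ...] = (0.594) * (-7) + (0.215) * (-8)
                   = -5.8780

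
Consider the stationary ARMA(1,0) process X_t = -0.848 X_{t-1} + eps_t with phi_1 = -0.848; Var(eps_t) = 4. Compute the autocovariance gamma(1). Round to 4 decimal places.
\gamma(1) = -12.0756

Multiply the model equation by X_{t-k} and take expectations. With theta_0 = psi_0 = 1 and psi_j the MA(infinity) weights, this gives
  gamma(k) - sum_i phi_i gamma(k-i) = c_k,
  c_k = sigma^2 * sum_{j=k..q} theta_j psi_{j-k}   (c_k = 0 for k > q),
using gamma(-m) = gamma(m).
Pure AR (q = 0): c_0 = sigma^2 = 4, c_k = 0 for k >= 1.
Equations for k = 0 and k = 1 (AR order 1):
  gamma(0) = phi_1 gamma(1) + c_0
  gamma(1) = phi_1 gamma(0) + c_1
Substituting the second into the first: gamma(0) (1 - phi_1^2) = c_0 + phi_1 c_1, so
  gamma(0) = c_0 / (1 - phi_1^2) = 4 / (1 - (-0.848)^2) = 4 / 0.280896 = 14.240146.
  gamma(1) = phi_1 gamma(0) = (-0.848)(14.240146) = -12.075644.
Therefore gamma(1) = -12.0756 (to 4 decimal places).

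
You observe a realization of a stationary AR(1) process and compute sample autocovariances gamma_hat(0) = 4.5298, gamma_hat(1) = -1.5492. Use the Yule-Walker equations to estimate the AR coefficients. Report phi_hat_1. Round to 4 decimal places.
\hat\phi_{1} = -0.3420

The Yule-Walker equations for an AR(p) process read, in matrix form,
  Gamma_p phi = r_p,   with   (Gamma_p)_{ij} = gamma(|i - j|),
                       (r_p)_i = gamma(i),   i,j = 1..p.
Substitute the sample gammas (Toeplitz matrix and right-hand side of size 1):
  Gamma_p = [[4.5298]]
  r_p     = [-1.5492]
With p = 1 this is the single equation gamma(0) phi_1 = gamma(1):
  phi_hat_1 = gamma(1) / gamma(0) = -1.5492 / 4.5298 = -0.3420.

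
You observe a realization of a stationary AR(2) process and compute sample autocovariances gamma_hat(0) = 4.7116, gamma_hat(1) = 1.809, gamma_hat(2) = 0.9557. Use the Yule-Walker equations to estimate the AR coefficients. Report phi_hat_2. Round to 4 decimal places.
\hat\phi_{2} = 0.0650

The Yule-Walker equations for an AR(p) process read, in matrix form,
  Gamma_p phi = r_p,   with   (Gamma_p)_{ij} = gamma(|i - j|),
                       (r_p)_i = gamma(i),   i,j = 1..p.
Substitute the sample gammas (Toeplitz matrix and right-hand side of size 2):
  Gamma_p = [[4.7116, 1.809], [1.809, 4.7116]]
  r_p     = [1.809, 0.9557]
Written out:
  4.7116 phi_1 + 1.809 phi_2 = 1.809
  1.809 phi_1 + 4.7116 phi_2 = 0.9557
Solve by Cramer's rule:
  det = gamma(0)^2 - gamma(1)^2 = (4.7116)^2 - (1.809)^2 = 22.19917456 - 3.272481 = 18.92669356
  phi_hat_1 = [gamma(1) gamma(0) - gamma(1) gamma(2)] / det = [(1.809)(4.7116) - (1.809)(0.9557)] / 18.92669356 = 6.7944231 / 18.92669356 = 0.359
  phi_hat_2 = [gamma(0) gamma(2) - gamma(1)^2] / det = [(4.7116)(0.9557) - (1.809)^2] / 18.92669356 = 1.23039512 / 18.92669356 = 0.065
So phi_hat = [0.3590, 0.0650].
Therefore phi_hat_2 = 0.0650.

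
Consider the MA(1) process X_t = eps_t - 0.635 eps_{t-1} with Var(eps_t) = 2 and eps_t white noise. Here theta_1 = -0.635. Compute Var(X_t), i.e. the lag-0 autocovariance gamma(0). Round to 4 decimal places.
\gamma(0) = 2.8065

For an MA(q) process X_t = eps_t + sum_i theta_i eps_{t-i} with
Var(eps_t) = sigma^2, the variance is
  gamma(0) = sigma^2 * (1 + sum_i theta_i^2).
  sum_i theta_i^2 = (-0.635)^2 = 0.403225.
  gamma(0) = 2 * (1 + 0.403225) = 2 * 1.403225 = 2.80645, which rounds to 2.8065.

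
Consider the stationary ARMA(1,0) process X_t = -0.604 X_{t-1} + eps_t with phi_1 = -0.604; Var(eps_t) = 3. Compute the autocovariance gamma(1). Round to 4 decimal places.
\gamma(1) = -2.8527

Multiply the model equation by X_{t-k} and take expectations. With theta_0 = psi_0 = 1 and psi_j the MA(infinity) weights, this gives
  gamma(k) - sum_i phi_i gamma(k-i) = c_k,
  c_k = sigma^2 * sum_{j=k..q} theta_j psi_{j-k}   (c_k = 0 for k > q),
using gamma(-m) = gamma(m).
Pure AR (q = 0): c_0 = sigma^2 = 3, c_k = 0 for k >= 1.
Equations for k = 0 and k = 1 (AR order 1):
  gamma(0) = phi_1 gamma(1) + c_0
  gamma(1) = phi_1 gamma(0) + c_1
Substituting the second into the first: gamma(0) (1 - phi_1^2) = c_0 + phi_1 c_1, so
  gamma(0) = c_0 / (1 - phi_1^2) = 3 / (1 - (-0.604)^2) = 3 / 0.635184 = 4.723041.
  gamma(1) = phi_1 gamma(0) = (-0.604)(4.723041) = -2.852717.
Therefore gamma(1) = -2.8527 (to 4 decimal places).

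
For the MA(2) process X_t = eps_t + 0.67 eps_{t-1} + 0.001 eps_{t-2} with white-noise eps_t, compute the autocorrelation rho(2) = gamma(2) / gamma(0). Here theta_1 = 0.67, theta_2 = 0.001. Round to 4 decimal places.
\rho(2) = 0.0007

For an MA(q) process with theta_0 = 1, the autocovariance is
  gamma(k) = sigma^2 * sum_{i=0..q-k} theta_i * theta_{i+k},
and rho(k) = gamma(k) / gamma(0). Sigma^2 cancels.
  numerator   = (1)*(0.001) = 0.001.
  denominator = (1)^2 + (0.67)^2 + (0.001)^2 = 1.448901.
  rho(2) = 0.001 / 1.448901 = 0.0007.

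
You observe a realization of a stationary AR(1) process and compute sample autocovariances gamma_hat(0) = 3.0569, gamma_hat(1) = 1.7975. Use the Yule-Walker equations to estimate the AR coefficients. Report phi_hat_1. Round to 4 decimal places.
\hat\phi_{1} = 0.5880

The Yule-Walker equations for an AR(p) process read, in matrix form,
  Gamma_p phi = r_p,   with   (Gamma_p)_{ij} = gamma(|i - j|),
                       (r_p)_i = gamma(i),   i,j = 1..p.
Substitute the sample gammas (Toeplitz matrix and right-hand side of size 1):
  Gamma_p = [[3.0569]]
  r_p     = [1.7975]
With p = 1 this is the single equation gamma(0) phi_1 = gamma(1):
  phi_hat_1 = gamma(1) / gamma(0) = 1.7975 / 3.0569 = 0.5880.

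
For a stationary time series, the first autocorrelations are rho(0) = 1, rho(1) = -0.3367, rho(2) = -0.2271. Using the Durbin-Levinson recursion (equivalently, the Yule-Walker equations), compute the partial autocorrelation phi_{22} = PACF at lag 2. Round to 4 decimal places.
\phi_{22} = -0.3840

The PACF at lag k is phi_{kk}, the last component of the solution
to the Yule-Walker system G_k phi = r_k where
  (G_k)_{ij} = rho(|i - j|), (r_k)_i = rho(i), i,j = 1..k.
Equivalently, Durbin-Levinson gives phi_{kk} iteratively:
  phi_{11} = rho(1)
  phi_{kk} = [rho(k) - sum_{j=1..k-1} phi_{k-1,j} rho(k-j)]
            / [1 - sum_{j=1..k-1} phi_{k-1,j} rho(j)],
  phi_{k,j} = phi_{k-1,j} - phi_{kk} phi_{k-1,k-j},  j = 1..k-1.
Step k = 1:
  phi_11 = rho(1) = -0.3367.
Step k = 2:
  phi_22 = [rho(2) - phi_11 rho(1)] / [1 - phi_11 rho(1)] = [-0.2271 - (-0.3367)(-0.3367)] / [1 - (-0.3367)(-0.3367)]
         = -0.34046689 / 0.88663311 = -0.384.
Therefore phi_{22} = -0.3840.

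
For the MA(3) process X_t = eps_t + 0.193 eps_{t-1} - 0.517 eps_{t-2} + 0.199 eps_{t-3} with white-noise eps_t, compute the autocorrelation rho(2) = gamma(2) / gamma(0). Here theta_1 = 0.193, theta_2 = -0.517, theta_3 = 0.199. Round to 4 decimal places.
\rho(2) = -0.3561

For an MA(q) process with theta_0 = 1, the autocovariance is
  gamma(k) = sigma^2 * sum_{i=0..q-k} theta_i * theta_{i+k},
and rho(k) = gamma(k) / gamma(0). Sigma^2 cancels.
  numerator   = (1)*(-0.517) + (0.193)*(0.199) = -0.478593.
  denominator = (1)^2 + (0.193)^2 + (-0.517)^2 + (0.199)^2 = 1.344139.
  rho(2) = -0.478593 / 1.344139 = -0.3561.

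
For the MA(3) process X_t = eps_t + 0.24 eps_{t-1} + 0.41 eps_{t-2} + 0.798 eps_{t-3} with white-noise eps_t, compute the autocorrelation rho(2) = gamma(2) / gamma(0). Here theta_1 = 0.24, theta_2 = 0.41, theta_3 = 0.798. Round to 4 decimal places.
\rho(2) = 0.3230

For an MA(q) process with theta_0 = 1, the autocovariance is
  gamma(k) = sigma^2 * sum_{i=0..q-k} theta_i * theta_{i+k},
and rho(k) = gamma(k) / gamma(0). Sigma^2 cancels.
  numerator   = (1)*(0.41) + (0.24)*(0.798) = 0.60152.
  denominator = (1)^2 + (0.24)^2 + (0.41)^2 + (0.798)^2 = 1.862504.
  rho(2) = 0.60152 / 1.862504 = 0.3230.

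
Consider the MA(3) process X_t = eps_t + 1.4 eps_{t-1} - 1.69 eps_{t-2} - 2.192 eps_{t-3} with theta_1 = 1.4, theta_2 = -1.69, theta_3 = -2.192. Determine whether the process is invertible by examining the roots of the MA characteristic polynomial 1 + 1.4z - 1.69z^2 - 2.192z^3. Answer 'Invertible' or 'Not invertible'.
\text{Not invertible}

The MA(q) characteristic polynomial is P(z) = 1 + 1.4z - 1.69z^2 - 2.192z^3.
Invertibility requires all roots to lie outside the unit circle, i.e. |z| > 1 for every root.
Degree 3: look for a simple real root z0 first, then factor out (1 - z/z0) and solve the remaining quadratic.
Testing z0 = -0.625: P(-0.625) = 1 + (1.4)(-0.625) + (-1.69)(-0.625)^2 + (-2.192)(-0.625)^3
  = 1 + (-0.875) + (-0.660156) + (0.535156) = 0.  So z_0 = -0.625 is a root, |z_0| = 0.625.
Divide out the factor (1 + 1.6 z) = (1 - z/z0) (since 1/z0 = -1.6):
  P(z) = (1 + 1.6 z)(1 + (-0.2) z + (-1.37) z^2)
  [check: z-coef -0.2 - (-1.6) = 1.4; z^2-coef -1.37 - (-1.6)(-0.2) = -1.69; z^3-coef -(-1.6)(-1.37) = -2.192.]
Remaining roots from the quadratic factor 1 + (-0.2) z + (-1.37) z^2:
  Set 1 + (-0.2) z + (-1.37) z^2 = 0, i.e. a z^2 + b z + c = 0 with a = -1.37, b = -0.2, c = 1.
  Discriminant D = b^2 - 4ac = (-0.2)^2 - 4*(-1.37)*1 = 0.04 - (-5.48) = 5.52.
  D >= 0, so the roots are real: z = (-b +/- sqrt(D)) / (2a) = (0.2 +/- 2.349468) / (-2.74).
    z_1 = (0.2 + 2.349468) / (-2.74) = -0.9305,   |z_1| = 0.9305.
    z_2 = (0.2 - 2.349468) / (-2.74) = 0.7845,   |z_2| = 0.7845.
Moduli of all roots: 0.6250, 0.9305, 0.7845.
All moduli strictly greater than 1? No.
Verdict: Not invertible.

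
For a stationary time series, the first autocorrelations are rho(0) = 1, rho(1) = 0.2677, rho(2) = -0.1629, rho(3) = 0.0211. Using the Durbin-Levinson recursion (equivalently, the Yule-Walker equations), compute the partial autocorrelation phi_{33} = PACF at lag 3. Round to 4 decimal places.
\phi_{33} = 0.1650

The PACF at lag k is phi_{kk}, the last component of the solution
to the Yule-Walker system G_k phi = r_k where
  (G_k)_{ij} = rho(|i - j|), (r_k)_i = rho(i), i,j = 1..k.
Equivalently, Durbin-Levinson gives phi_{kk} iteratively:
  phi_{11} = rho(1)
  phi_{kk} = [rho(k) - sum_{j=1..k-1} phi_{k-1,j} rho(k-j)]
            / [1 - sum_{j=1..k-1} phi_{k-1,j} rho(j)],
  phi_{k,j} = phi_{k-1,j} - phi_{kk} phi_{k-1,k-j},  j = 1..k-1.
Step k = 1:
  phi_11 = rho(1) = 0.2677.
Step k = 2:
  phi_22 = [rho(2) - phi_11 rho(1)] / [1 - phi_11 rho(1)] = [-0.1629 - (0.2677)(0.2677)] / [1 - (0.2677)(0.2677)]
         = -0.23456329 / 0.92833671 = -0.25267.
  Update: phi_21 = phi_11 - phi_22 phi_11 = 0.2677 - (-0.25267)(0.2677) = 0.33534.
Step k = 3:
  phi_33 = [rho(3) - phi_21 rho(2) - phi_22 rho(1)] / [1 - phi_21 rho(1) - phi_22 rho(2)]
    numerator   = 0.0211 - (0.33534)(-0.1629) - (-0.25267)(0.2677) = 0.14336676
    denominator = 1 - (0.33534)(0.2677) - (-0.25267)(-0.1629) = 0.86906949
  phi_33 = 0.14336676 / 0.86906949 = 0.165.
Therefore phi_{33} = 0.1650.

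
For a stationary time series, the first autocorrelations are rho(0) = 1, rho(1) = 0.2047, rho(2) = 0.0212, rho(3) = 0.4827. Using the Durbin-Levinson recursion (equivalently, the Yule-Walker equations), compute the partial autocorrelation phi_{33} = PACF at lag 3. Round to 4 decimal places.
\phi_{33} = 0.5040

The PACF at lag k is phi_{kk}, the last component of the solution
to the Yule-Walker system G_k phi = r_k where
  (G_k)_{ij} = rho(|i - j|), (r_k)_i = rho(i), i,j = 1..k.
Equivalently, Durbin-Levinson gives phi_{kk} iteratively:
  phi_{11} = rho(1)
  phi_{kk} = [rho(k) - sum_{j=1..k-1} phi_{k-1,j} rho(k-j)]
            / [1 - sum_{j=1..k-1} phi_{k-1,j} rho(j)],
  phi_{k,j} = phi_{k-1,j} - phi_{kk} phi_{k-1,k-j},  j = 1..k-1.
Step k = 1:
  phi_11 = rho(1) = 0.2047.
Step k = 2:
  phi_22 = [rho(2) - phi_11 rho(1)] / [1 - phi_11 rho(1)] = [0.0212 - (0.2047)(0.2047)] / [1 - (0.2047)(0.2047)]
         = -0.02070209 / 0.95809791 = -0.021607.
  Update: phi_21 = phi_11 - phi_22 phi_11 = 0.2047 - (-0.021607)(0.2047) = 0.209123.
Step k = 3:
  phi_33 = [rho(3) - phi_21 rho(2) - phi_22 rho(1)] / [1 - phi_21 rho(1) - phi_22 rho(2)]
    numerator   = 0.4827 - (0.209123)(0.0212) - (-0.021607)(0.2047) = 0.48268964
    denominator = 1 - (0.209123)(0.2047) - (-0.021607)(0.0212) = 0.95765059
  phi_33 = 0.48268964 / 0.95765059 = 0.504.
Therefore phi_{33} = 0.5040.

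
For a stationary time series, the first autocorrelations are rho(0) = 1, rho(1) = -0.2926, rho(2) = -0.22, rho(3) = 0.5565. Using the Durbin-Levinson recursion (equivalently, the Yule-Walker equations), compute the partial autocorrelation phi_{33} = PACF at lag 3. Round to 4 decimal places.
\phi_{33} = 0.4590

The PACF at lag k is phi_{kk}, the last component of the solution
to the Yule-Walker system G_k phi = r_k where
  (G_k)_{ij} = rho(|i - j|), (r_k)_i = rho(i), i,j = 1..k.
Equivalently, Durbin-Levinson gives phi_{kk} iteratively:
  phi_{11} = rho(1)
  phi_{kk} = [rho(k) - sum_{j=1..k-1} phi_{k-1,j} rho(k-j)]
            / [1 - sum_{j=1..k-1} phi_{k-1,j} rho(j)],
  phi_{k,j} = phi_{k-1,j} - phi_{kk} phi_{k-1,k-j},  j = 1..k-1.
Step k = 1:
  phi_11 = rho(1) = -0.2926.
Step k = 2:
  phi_22 = [rho(2) - phi_11 rho(1)] / [1 - phi_11 rho(1)] = [-0.22 - (-0.2926)(-0.2926)] / [1 - (-0.2926)(-0.2926)]
         = -0.30561476 / 0.91438524 = -0.33423.
  Update: phi_21 = phi_11 - phi_22 phi_11 = -0.2926 - (-0.33423)(-0.2926) = -0.390396.
Step k = 3:
  phi_33 = [rho(3) - phi_21 rho(2) - phi_22 rho(1)] / [1 - phi_21 rho(1) - phi_22 rho(2)]
    numerator   = 0.5565 - (-0.390396)(-0.22) - (-0.33423)(-0.2926) = 0.37281733
    denominator = 1 - (-0.390396)(-0.2926) - (-0.33423)(-0.22) = 0.81223969
  phi_33 = 0.37281733 / 0.81223969 = 0.459.
Therefore phi_{33} = 0.4590.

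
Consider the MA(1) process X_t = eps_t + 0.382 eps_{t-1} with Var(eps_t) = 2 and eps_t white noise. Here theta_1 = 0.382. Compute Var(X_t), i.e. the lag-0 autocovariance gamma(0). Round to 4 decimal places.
\gamma(0) = 2.2918

For an MA(q) process X_t = eps_t + sum_i theta_i eps_{t-i} with
Var(eps_t) = sigma^2, the variance is
  gamma(0) = sigma^2 * (1 + sum_i theta_i^2).
  sum_i theta_i^2 = (0.382)^2 = 0.145924.
  gamma(0) = 2 * (1 + 0.145924) = 2 * 1.145924 = 2.291848, which rounds to 2.2918.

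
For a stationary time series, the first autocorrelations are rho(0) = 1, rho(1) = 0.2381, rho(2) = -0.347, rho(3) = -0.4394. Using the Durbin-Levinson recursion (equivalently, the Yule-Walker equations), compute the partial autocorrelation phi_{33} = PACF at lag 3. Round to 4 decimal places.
\phi_{33} = -0.2849

The PACF at lag k is phi_{kk}, the last component of the solution
to the Yule-Walker system G_k phi = r_k where
  (G_k)_{ij} = rho(|i - j|), (r_k)_i = rho(i), i,j = 1..k.
Equivalently, Durbin-Levinson gives phi_{kk} iteratively:
  phi_{11} = rho(1)
  phi_{kk} = [rho(k) - sum_{j=1..k-1} phi_{k-1,j} rho(k-j)]
            / [1 - sum_{j=1..k-1} phi_{k-1,j} rho(j)],
  phi_{k,j} = phi_{k-1,j} - phi_{kk} phi_{k-1,k-j},  j = 1..k-1.
Step k = 1:
  phi_11 = rho(1) = 0.2381.
Step k = 2:
  phi_22 = [rho(2) - phi_11 rho(1)] / [1 - phi_11 rho(1)] = [-0.347 - (0.2381)(0.2381)] / [1 - (0.2381)(0.2381)]
         = -0.40369161 / 0.94330839 = -0.427953.
  Update: phi_21 = phi_11 - phi_22 phi_11 = 0.2381 - (-0.427953)(0.2381) = 0.339996.
Step k = 3:
  phi_33 = [rho(3) - phi_21 rho(2) - phi_22 rho(1)] / [1 - phi_21 rho(1) - phi_22 rho(2)]
    numerator   = -0.4394 - (0.339996)(-0.347) - (-0.427953)(0.2381) = -0.21952593
    denominator = 1 - (0.339996)(0.2381) - (-0.427953)(-0.347) = 0.77054737
  phi_33 = -0.21952593 / 0.77054737 = -0.2849.
Therefore phi_{33} = -0.2849.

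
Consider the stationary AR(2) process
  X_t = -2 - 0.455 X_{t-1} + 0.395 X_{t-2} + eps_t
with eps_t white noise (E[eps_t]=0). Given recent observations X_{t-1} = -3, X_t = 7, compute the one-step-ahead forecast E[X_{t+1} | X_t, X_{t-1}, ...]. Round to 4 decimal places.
E[X_{t+1} \mid \mathcal F_t] = -6.3700

For an AR(p) model X_t = c + sum_i phi_i X_{t-i} + eps_t, the
one-step-ahead conditional mean is
  E[X_{t+1} | X_t, ...] = c + sum_i phi_i X_{t+1-i}.
Substitute known values:
  E[X_{t+1} | ...] = -2 + (-0.455) * (7) + (0.395) * (-3)
                   = -6.3700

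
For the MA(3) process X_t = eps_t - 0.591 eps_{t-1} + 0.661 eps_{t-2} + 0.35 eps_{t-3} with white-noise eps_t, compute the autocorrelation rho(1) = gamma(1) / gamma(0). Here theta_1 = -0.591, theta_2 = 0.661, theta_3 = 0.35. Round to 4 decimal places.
\rho(1) = -0.3931

For an MA(q) process with theta_0 = 1, the autocovariance is
  gamma(k) = sigma^2 * sum_{i=0..q-k} theta_i * theta_{i+k},
and rho(k) = gamma(k) / gamma(0). Sigma^2 cancels.
  numerator   = (1)*(-0.591) + (-0.591)*(0.661) + (0.661)*(0.35) = -0.750301.
  denominator = (1)^2 + (-0.591)^2 + (0.661)^2 + (0.35)^2 = 1.908702.
  rho(1) = -0.750301 / 1.908702 = -0.3931.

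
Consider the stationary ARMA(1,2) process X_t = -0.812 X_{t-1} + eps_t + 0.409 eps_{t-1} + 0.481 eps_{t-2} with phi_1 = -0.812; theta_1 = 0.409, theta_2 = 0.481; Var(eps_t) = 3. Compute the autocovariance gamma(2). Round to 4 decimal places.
\gamma(2) = 7.0113

Multiply the model equation by X_{t-k} and take expectations. With theta_0 = psi_0 = 1 and psi_j the MA(infinity) weights, this gives
  gamma(k) - sum_i phi_i gamma(k-i) = c_k,
  c_k = sigma^2 * sum_{j=k..q} theta_j psi_{j-k}   (c_k = 0 for k > q),
using gamma(-m) = gamma(m).
psi-weights needed (psi_j = theta_j + sum_i phi_i psi_{j-i}):
  psi_1 = theta_1 + phi_1 = 0.409 + (-0.812) = -0.403
  psi_2 = theta_2 + phi_1 psi_1 = 0.481 + (-0.812)(-0.403) = 0.808236
Right-hand sides:
  c_0 = sigma^2 (1 + theta_1 psi_1 + theta_2 psi_2) = 3 * (1 + (0.409)(-0.403) + (0.481)(0.808236)) = 3 * 1.223935 = 3.671804
  c_1 = sigma^2 (theta_1 + theta_2 psi_1) = 3 * (0.409 + (0.481)(-0.403)) = 0.645471
  c_2 = sigma^2 theta_2 = 3 * (0.481) = 1.443
Equations for k = 0 and k = 1 (AR order 1):
  gamma(0) = phi_1 gamma(1) + c_0
  gamma(1) = phi_1 gamma(0) + c_1
Substituting the second into the first: gamma(0) (1 - phi_1^2) = c_0 + phi_1 c_1, so
  gamma(0) = (c_0 + phi_1 c_1) / (1 - phi_1^2) = (3.671804 + (-0.812)(0.645471)) / (1 - (-0.812)^2) = 3.147681 / 0.340656 = 9.240058.
  gamma(1) = phi_1 gamma(0) + c_1 = (-0.812)(9.240058) + (0.645471) = -6.857456.
For k = 2: gamma(2) = phi_1 gamma(1) + c_2
  = (-0.812)(-6.857456) + (1.443) = 7.011254.
Therefore gamma(2) = 7.0113 (to 4 decimal places).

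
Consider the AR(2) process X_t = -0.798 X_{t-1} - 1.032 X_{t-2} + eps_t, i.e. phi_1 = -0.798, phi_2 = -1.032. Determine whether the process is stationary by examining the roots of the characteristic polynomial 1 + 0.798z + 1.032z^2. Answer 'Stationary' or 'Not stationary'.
\text{Not stationary}

The AR(p) characteristic polynomial is P(z) = 1 + 0.798z + 1.032z^2.
Stationarity requires all roots to lie outside the unit circle, i.e. |z| > 1 for every root.
Set 1 + (0.798) z + (1.032) z^2 = 0, i.e. a z^2 + b z + c = 0 with a = 1.032, b = 0.798, c = 1.
Discriminant D = b^2 - 4ac = (0.798)^2 - 4*(1.032)*1 = 0.636804 - (4.128) = -3.491196.
D < 0, so the roots are the complex-conjugate pair z = (-b +/- i sqrt(-D)) / (2a) = -0.3866 +/- 0.9053i.
For a conjugate pair |z|^2 = z * conj(z) = (product of roots) = c/a = 1/(1.032) = 0.968992, so |z| = sqrt(0.968992) = 0.9844 for both roots.
Moduli of all roots: 0.9844, 0.9844.
All moduli strictly greater than 1? No.
Verdict: Not stationary.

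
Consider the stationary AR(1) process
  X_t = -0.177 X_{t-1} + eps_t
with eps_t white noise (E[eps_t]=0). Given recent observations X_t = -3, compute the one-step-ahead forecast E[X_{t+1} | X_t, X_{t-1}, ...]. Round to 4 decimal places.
E[X_{t+1} \mid \mathcal F_t] = 0.5310

For an AR(p) model X_t = c + sum_i phi_i X_{t-i} + eps_t, the
one-step-ahead conditional mean is
  E[X_{t+1} | X_t, ...] = c + sum_i phi_i X_{t+1-i}.
Substitute known values:
  E[X_{t+1} | ...] = (-0.177) * (-3)
                   = 0.5310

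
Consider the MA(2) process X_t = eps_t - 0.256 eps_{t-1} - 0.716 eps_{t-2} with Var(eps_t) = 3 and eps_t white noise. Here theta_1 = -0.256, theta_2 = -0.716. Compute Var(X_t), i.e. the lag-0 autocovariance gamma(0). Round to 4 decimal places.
\gamma(0) = 4.7346

For an MA(q) process X_t = eps_t + sum_i theta_i eps_{t-i} with
Var(eps_t) = sigma^2, the variance is
  gamma(0) = sigma^2 * (1 + sum_i theta_i^2).
  sum_i theta_i^2 = (-0.256)^2 + (-0.716)^2 = 0.065536 + 0.512656 = 0.578192.
  gamma(0) = 3 * (1 + 0.578192) = 3 * 1.578192 = 4.734576, which rounds to 4.7346.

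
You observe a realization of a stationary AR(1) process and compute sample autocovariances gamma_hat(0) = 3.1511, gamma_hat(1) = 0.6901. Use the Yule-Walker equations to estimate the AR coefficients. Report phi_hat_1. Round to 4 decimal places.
\hat\phi_{1} = 0.2190

The Yule-Walker equations for an AR(p) process read, in matrix form,
  Gamma_p phi = r_p,   with   (Gamma_p)_{ij} = gamma(|i - j|),
                       (r_p)_i = gamma(i),   i,j = 1..p.
Substitute the sample gammas (Toeplitz matrix and right-hand side of size 1):
  Gamma_p = [[3.1511]]
  r_p     = [0.6901]
With p = 1 this is the single equation gamma(0) phi_1 = gamma(1):
  phi_hat_1 = gamma(1) / gamma(0) = 0.6901 / 3.1511 = 0.2190.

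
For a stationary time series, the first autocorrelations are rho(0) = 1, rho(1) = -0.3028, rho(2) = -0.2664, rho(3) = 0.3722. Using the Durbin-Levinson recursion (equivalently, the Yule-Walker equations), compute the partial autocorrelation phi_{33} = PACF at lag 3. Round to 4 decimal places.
\phi_{33} = 0.1830

The PACF at lag k is phi_{kk}, the last component of the solution
to the Yule-Walker system G_k phi = r_k where
  (G_k)_{ij} = rho(|i - j|), (r_k)_i = rho(i), i,j = 1..k.
Equivalently, Durbin-Levinson gives phi_{kk} iteratively:
  phi_{11} = rho(1)
  phi_{kk} = [rho(k) - sum_{j=1..k-1} phi_{k-1,j} rho(k-j)]
            / [1 - sum_{j=1..k-1} phi_{k-1,j} rho(j)],
  phi_{k,j} = phi_{k-1,j} - phi_{kk} phi_{k-1,k-j},  j = 1..k-1.
Step k = 1:
  phi_11 = rho(1) = -0.3028.
Step k = 2:
  phi_22 = [rho(2) - phi_11 rho(1)] / [1 - phi_11 rho(1)] = [-0.2664 - (-0.3028)(-0.3028)] / [1 - (-0.3028)(-0.3028)]
         = -0.35808784 / 0.90831216 = -0.394234.
  Update: phi_21 = phi_11 - phi_22 phi_11 = -0.3028 - (-0.394234)(-0.3028) = -0.422174.
Step k = 3:
  phi_33 = [rho(3) - phi_21 rho(2) - phi_22 rho(1)] / [1 - phi_21 rho(1) - phi_22 rho(2)]
    numerator   = 0.3722 - (-0.422174)(-0.2664) - (-0.394234)(-0.3028) = 0.14035865
    denominator = 1 - (-0.422174)(-0.3028) - (-0.394234)(-0.2664) = 0.76714164
  phi_33 = 0.14035865 / 0.76714164 = 0.183.
Therefore phi_{33} = 0.1830.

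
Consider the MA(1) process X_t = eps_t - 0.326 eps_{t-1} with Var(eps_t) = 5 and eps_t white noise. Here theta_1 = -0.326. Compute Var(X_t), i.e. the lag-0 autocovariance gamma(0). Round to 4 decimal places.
\gamma(0) = 5.5314

For an MA(q) process X_t = eps_t + sum_i theta_i eps_{t-i} with
Var(eps_t) = sigma^2, the variance is
  gamma(0) = sigma^2 * (1 + sum_i theta_i^2).
  sum_i theta_i^2 = (-0.326)^2 = 0.106276.
  gamma(0) = 5 * (1 + 0.106276) = 5 * 1.106276 = 5.53138, which rounds to 5.5314.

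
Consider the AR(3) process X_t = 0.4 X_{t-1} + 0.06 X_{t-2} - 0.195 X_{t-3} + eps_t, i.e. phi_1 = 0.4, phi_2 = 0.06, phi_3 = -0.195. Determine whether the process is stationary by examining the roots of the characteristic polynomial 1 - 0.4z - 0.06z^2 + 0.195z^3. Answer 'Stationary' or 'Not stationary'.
\text{Stationary}

The AR(p) characteristic polynomial is P(z) = 1 - 0.4z - 0.06z^2 + 0.195z^3.
Stationarity requires all roots to lie outside the unit circle, i.e. |z| > 1 for every root.
Degree 3: look for a simple real root z0 first, then factor out (1 - z/z0) and solve the remaining quadratic.
Testing z0 = -2: P(-2) = 1 + (-0.4)(-2) + (-0.06)(-2)^2 + (0.195)(-2)^3
  = 1 + (0.8) + (-0.24) + (-1.56) = 0.  So z_0 = -2 is a root, |z_0| = 2.
Divide out the factor (1 + 0.5 z) = (1 - z/z0) (since 1/z0 = -0.5):
  P(z) = (1 + 0.5 z)(1 + (-0.9) z + (0.39) z^2)
  [check: z-coef -0.9 - (-0.5) = -0.4; z^2-coef 0.39 - (-0.5)(-0.9) = -0.06; z^3-coef -(-0.5)(0.39) = 0.195.]
Remaining roots from the quadratic factor 1 + (-0.9) z + (0.39) z^2:
  Set 1 + (-0.9) z + (0.39) z^2 = 0, i.e. a z^2 + b z + c = 0 with a = 0.39, b = -0.9, c = 1.
  Discriminant D = b^2 - 4ac = (-0.9)^2 - 4*(0.39)*1 = 0.81 - (1.56) = -0.75.
  D < 0, so the roots are the complex-conjugate pair z = (-b +/- i sqrt(-D)) / (2a) = 1.1538 +/- 1.1103i.
  For a conjugate pair |z|^2 = z * conj(z) = (product of roots) = c/a = 1/(0.39) = 2.564103, so |z| = sqrt(2.564103) = 1.6013 for both roots.
Moduli of all roots: 2.0000, 1.6013, 1.6013.
All moduli strictly greater than 1? Yes.
Verdict: Stationary.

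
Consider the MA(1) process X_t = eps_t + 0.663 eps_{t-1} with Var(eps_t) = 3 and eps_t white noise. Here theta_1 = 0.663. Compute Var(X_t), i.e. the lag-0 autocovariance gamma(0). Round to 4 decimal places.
\gamma(0) = 4.3187

For an MA(q) process X_t = eps_t + sum_i theta_i eps_{t-i} with
Var(eps_t) = sigma^2, the variance is
  gamma(0) = sigma^2 * (1 + sum_i theta_i^2).
  sum_i theta_i^2 = (0.663)^2 = 0.439569.
  gamma(0) = 3 * (1 + 0.439569) = 3 * 1.439569 = 4.318707, which rounds to 4.3187.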